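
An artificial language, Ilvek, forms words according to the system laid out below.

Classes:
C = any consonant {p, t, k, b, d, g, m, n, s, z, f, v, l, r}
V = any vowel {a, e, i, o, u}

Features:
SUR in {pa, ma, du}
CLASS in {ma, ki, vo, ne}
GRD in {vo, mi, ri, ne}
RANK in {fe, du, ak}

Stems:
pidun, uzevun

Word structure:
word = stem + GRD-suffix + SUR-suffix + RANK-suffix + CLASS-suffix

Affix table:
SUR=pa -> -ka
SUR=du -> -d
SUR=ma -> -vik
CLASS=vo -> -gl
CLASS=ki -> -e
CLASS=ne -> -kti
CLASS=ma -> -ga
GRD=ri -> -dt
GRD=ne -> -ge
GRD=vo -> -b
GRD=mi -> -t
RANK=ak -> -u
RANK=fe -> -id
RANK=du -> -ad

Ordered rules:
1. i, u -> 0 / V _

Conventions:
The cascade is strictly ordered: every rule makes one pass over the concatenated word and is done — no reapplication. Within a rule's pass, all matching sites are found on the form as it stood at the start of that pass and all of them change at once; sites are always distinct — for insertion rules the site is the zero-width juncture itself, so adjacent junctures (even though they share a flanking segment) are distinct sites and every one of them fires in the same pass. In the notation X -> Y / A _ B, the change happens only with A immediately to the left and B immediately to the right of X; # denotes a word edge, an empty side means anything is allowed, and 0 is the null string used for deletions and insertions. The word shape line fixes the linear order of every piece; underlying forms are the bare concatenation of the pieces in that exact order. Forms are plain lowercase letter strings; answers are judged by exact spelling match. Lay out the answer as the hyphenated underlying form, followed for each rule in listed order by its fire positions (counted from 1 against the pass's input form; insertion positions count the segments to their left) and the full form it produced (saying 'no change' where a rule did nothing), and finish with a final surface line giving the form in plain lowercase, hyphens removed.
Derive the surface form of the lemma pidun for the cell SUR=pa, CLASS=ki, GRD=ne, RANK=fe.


underlying: pidun-ge-ka-id-e
1. i, u -> 0 / V _: fires at position(s) 10: pidungekade
surface: pidungekade


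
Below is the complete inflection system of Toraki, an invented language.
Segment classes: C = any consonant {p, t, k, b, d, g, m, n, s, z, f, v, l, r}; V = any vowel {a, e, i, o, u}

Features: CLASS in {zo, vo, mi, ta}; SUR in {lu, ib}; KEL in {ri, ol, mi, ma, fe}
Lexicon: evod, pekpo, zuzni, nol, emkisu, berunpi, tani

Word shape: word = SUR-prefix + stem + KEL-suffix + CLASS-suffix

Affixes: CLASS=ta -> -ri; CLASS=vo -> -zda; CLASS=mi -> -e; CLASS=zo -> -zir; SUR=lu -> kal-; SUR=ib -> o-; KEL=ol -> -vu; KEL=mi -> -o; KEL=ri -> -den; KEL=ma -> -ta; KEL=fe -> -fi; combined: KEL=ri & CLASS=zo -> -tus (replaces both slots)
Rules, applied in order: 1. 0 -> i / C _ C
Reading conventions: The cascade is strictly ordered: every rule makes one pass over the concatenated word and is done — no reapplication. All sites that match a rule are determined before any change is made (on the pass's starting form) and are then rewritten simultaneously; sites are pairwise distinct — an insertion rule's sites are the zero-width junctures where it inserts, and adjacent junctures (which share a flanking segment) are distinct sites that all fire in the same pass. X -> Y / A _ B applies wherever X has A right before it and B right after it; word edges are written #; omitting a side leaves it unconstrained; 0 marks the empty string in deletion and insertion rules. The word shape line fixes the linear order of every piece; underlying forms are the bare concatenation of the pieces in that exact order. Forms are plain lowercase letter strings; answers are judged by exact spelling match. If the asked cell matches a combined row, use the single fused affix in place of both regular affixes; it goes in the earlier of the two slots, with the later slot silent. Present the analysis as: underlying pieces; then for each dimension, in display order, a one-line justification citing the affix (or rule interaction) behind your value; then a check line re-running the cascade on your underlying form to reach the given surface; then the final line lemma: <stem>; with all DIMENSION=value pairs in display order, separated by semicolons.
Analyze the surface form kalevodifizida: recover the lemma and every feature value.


underlying: kal-evod-fi-zda
CLASS=vo - signalled by the affix -zda
SUR=lu - signalled by the affix kal-
KEL=fe - signalled by the affix -fi
check: kalevodfizda -> kalevodifizida
lemma: evod; CLASS=vo; SUR=lu; KEL=fe


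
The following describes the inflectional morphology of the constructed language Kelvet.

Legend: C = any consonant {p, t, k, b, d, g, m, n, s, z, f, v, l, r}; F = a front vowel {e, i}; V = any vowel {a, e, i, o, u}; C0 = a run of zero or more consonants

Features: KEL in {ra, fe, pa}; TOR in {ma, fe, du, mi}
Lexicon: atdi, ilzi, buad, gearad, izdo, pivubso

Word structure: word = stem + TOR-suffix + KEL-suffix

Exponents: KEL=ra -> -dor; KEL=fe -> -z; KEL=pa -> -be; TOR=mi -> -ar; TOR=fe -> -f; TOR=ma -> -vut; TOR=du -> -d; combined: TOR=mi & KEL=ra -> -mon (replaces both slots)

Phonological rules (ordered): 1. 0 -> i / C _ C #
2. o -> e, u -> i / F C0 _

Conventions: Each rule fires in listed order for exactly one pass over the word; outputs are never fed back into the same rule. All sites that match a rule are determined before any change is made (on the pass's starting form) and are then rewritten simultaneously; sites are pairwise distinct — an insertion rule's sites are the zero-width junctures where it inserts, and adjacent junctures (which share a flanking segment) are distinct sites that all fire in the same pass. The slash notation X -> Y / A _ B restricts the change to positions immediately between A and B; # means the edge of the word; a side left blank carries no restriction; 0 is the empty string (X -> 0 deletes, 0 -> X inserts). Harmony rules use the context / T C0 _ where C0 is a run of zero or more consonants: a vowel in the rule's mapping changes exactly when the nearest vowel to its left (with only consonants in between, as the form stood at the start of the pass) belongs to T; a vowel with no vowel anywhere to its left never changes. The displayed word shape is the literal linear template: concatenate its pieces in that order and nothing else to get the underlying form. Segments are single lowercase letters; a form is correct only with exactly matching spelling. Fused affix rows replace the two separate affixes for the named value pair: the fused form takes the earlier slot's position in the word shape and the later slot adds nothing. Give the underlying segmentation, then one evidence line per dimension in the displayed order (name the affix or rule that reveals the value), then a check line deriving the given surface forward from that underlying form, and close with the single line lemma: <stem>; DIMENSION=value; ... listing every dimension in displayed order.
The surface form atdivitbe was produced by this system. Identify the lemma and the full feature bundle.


underlying: atdi-vut-be
KEL=pa - signalled by the affix -be
TOR=ma - signalled by the affix -vut
check: atdivutbe -> atdivutbe -> atdivitbe
lemma: atdi; KEL=pa; TOR=ma


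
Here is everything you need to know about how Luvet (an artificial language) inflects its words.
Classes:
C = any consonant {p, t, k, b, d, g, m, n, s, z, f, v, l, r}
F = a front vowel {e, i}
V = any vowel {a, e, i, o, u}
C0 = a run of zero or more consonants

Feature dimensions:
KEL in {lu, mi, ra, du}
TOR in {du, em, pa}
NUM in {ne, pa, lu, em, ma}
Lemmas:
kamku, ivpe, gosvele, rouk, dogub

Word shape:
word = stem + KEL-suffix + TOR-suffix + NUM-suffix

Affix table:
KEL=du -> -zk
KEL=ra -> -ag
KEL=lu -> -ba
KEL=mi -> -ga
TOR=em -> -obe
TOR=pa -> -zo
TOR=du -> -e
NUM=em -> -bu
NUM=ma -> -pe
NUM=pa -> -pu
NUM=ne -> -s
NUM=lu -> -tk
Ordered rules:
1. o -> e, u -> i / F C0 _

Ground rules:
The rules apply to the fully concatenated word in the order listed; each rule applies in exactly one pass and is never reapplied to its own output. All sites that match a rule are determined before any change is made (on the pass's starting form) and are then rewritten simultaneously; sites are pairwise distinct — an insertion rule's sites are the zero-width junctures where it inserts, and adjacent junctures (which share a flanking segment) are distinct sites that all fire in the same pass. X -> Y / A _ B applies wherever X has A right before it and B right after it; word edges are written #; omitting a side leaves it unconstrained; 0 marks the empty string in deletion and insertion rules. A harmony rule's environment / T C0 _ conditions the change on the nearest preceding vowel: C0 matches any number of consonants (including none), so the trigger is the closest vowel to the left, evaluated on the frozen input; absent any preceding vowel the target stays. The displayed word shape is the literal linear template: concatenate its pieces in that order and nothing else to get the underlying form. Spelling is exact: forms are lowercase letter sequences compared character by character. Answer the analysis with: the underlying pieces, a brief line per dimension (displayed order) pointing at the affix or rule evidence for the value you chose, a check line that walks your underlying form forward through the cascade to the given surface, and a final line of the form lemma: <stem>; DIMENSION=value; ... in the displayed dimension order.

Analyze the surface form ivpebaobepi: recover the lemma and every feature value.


underlying: ivpe-ba-obe-pu
KEL=lu - signalled by the affix -ba
TOR=em - signalled by the affix -obe
NUM=pa - signalled by the affix -pu
check: ivpebaobepu -> ivpebaobepi
lemma: ivpe; KEL=lu; TOR=em; NUM=pa


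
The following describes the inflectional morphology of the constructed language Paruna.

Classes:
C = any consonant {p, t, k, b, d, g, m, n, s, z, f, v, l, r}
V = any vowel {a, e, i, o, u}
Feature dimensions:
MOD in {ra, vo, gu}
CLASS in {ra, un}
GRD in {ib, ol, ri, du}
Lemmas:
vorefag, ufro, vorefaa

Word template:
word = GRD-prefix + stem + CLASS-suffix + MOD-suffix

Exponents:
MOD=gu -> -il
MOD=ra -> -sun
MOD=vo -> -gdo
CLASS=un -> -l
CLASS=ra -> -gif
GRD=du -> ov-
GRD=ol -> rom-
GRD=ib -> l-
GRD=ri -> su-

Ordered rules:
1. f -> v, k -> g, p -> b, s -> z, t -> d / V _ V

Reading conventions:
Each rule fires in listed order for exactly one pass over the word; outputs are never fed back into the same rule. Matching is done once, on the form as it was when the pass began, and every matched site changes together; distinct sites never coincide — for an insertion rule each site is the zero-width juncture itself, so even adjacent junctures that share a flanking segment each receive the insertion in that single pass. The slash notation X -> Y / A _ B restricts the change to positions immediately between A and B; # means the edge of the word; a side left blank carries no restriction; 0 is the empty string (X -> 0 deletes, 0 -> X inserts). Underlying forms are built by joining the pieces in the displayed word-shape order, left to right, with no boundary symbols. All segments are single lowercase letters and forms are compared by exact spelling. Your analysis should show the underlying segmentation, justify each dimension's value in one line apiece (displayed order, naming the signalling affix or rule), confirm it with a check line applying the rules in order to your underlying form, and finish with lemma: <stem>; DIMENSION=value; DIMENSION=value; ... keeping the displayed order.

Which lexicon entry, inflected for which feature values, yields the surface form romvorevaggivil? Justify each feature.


underlying: rom-vorefag-gif-il
MOD=gu - signalled by the affix -il
CLASS=ra - signalled by the affix -gif
GRD=ol - signalled by the affix rom-
check: romvorefaggifil -> romvorevaggivil
lemma: vorefag; MOD=gu; CLASS=ra; GRD=ol


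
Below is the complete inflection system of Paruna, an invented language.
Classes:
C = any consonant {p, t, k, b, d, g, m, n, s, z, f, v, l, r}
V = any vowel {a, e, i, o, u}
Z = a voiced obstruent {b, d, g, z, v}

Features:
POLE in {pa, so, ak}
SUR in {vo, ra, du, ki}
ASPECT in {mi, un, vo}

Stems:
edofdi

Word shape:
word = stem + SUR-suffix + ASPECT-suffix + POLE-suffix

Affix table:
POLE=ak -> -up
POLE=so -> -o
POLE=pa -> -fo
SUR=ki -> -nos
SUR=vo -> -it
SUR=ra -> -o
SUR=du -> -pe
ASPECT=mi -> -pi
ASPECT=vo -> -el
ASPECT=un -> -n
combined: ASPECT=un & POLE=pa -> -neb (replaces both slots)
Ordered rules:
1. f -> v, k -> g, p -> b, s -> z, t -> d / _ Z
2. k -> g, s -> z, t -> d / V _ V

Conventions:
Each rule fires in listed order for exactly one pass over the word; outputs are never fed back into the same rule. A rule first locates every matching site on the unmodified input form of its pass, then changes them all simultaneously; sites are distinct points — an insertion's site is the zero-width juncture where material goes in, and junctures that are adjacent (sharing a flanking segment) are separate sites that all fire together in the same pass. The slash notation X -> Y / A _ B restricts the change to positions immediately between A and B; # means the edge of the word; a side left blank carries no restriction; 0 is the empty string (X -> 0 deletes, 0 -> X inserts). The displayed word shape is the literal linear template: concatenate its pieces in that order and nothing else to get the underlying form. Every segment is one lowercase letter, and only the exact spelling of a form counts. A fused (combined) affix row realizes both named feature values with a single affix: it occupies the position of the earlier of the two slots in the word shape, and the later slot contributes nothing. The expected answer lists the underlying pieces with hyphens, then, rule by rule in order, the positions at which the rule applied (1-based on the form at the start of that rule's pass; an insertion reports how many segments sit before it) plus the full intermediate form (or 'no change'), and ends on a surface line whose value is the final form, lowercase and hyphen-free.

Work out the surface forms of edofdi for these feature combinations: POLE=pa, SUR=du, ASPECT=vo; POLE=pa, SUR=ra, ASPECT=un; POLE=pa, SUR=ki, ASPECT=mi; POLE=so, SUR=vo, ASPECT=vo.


cell POLE=pa, SUR=du, ASPECT=vo:
underlying: edofdi-pe-el-fo
1. f -> v, k -> g, p -> b, s -> z, t -> d / _ Z: fires at position(s) 4: edovdipeelfo
2. k -> g, s -> z, t -> d / V _ V: no change
surface: edovdipeelfo

cell POLE=pa, SUR=ra, ASPECT=un:
underlying: edofdi-o-neb
1. f -> v, k -> g, p -> b, s -> z, t -> d / _ Z: fires at position(s) 4: edovdioneb
2. k -> g, s -> z, t -> d / V _ V: no change
surface: edovdioneb

cell POLE=pa, SUR=ki, ASPECT=mi:
underlying: edofdi-nos-pi-fo
1. f -> v, k -> g, p -> b, s -> z, t -> d / _ Z: fires at position(s) 4: edovdinospifo
2. k -> g, s -> z, t -> d / V _ V: no change
surface: edovdinospifo

cell POLE=so, SUR=vo, ASPECT=vo:
underlying: edofdi-it-el-o
1. f -> v, k -> g, p -> b, s -> z, t -> d / _ Z: fires at position(s) 4: edovdiitelo
2. k -> g, s -> z, t -> d / V _ V: fires at position(s) 8: edovdiidelo
surface: edovdiidelo


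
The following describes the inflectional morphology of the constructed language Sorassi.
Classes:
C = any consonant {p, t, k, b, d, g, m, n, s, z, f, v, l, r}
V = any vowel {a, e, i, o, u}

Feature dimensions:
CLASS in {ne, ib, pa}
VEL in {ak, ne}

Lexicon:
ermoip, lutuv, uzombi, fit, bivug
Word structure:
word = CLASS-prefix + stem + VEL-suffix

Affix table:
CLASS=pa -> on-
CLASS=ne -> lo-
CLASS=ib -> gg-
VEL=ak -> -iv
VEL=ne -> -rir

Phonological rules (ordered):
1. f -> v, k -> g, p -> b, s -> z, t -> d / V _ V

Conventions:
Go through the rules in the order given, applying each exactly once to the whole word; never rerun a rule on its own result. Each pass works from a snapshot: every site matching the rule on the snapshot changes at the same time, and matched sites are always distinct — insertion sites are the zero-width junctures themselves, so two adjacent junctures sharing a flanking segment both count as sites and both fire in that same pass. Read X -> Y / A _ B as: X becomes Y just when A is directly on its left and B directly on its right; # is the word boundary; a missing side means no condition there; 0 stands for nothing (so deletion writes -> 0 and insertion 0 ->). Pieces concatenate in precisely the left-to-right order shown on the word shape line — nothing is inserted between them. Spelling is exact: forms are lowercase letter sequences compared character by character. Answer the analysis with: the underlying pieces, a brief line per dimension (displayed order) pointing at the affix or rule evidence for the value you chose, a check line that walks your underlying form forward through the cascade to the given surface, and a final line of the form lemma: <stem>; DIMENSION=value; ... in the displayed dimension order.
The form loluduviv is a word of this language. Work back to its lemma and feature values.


underlying: lo-lutuv-iv
CLASS=ne - signalled by the affix lo-
VEL=ak - signalled by the affix -iv
check: lolutuviv -> loluduviv
lemma: lutuv; CLASS=ne; VEL=ak


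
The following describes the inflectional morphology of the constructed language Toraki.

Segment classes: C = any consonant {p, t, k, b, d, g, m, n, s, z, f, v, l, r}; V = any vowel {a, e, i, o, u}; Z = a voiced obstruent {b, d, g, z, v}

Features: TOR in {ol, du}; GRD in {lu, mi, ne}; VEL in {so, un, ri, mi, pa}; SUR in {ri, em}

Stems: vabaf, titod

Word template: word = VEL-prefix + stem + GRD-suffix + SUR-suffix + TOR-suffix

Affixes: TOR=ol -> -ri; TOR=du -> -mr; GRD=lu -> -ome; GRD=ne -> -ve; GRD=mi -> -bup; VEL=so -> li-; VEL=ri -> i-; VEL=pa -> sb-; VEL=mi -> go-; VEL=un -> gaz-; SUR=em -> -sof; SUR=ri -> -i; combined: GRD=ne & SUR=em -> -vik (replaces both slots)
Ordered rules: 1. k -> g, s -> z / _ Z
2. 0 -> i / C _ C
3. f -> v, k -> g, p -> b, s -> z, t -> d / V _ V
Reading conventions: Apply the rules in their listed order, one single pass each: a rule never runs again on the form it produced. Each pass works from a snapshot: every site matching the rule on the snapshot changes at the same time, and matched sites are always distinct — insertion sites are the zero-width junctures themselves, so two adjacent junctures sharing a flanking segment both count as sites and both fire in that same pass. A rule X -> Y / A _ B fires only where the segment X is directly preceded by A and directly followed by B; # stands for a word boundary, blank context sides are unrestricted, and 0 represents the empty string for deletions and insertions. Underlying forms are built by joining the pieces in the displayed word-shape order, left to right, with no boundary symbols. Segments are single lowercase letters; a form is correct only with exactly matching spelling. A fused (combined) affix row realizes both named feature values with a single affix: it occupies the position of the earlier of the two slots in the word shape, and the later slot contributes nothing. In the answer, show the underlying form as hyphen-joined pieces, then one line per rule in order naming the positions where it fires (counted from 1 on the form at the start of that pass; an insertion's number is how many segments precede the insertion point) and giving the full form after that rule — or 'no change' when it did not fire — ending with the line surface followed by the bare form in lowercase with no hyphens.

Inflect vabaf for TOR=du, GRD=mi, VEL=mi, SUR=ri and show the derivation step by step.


underlying: go-vabaf-bup-i-mr
1. k -> g, s -> z / _ Z: no change
2. 0 -> i / C _ C: inserts after position(s) 7, 12: govabafibupimir
3. f -> v, k -> g, p -> b, s -> z, t -> d / V _ V: fires at position(s) 7, 11: govabavibubimir
surface: govabavibubimir


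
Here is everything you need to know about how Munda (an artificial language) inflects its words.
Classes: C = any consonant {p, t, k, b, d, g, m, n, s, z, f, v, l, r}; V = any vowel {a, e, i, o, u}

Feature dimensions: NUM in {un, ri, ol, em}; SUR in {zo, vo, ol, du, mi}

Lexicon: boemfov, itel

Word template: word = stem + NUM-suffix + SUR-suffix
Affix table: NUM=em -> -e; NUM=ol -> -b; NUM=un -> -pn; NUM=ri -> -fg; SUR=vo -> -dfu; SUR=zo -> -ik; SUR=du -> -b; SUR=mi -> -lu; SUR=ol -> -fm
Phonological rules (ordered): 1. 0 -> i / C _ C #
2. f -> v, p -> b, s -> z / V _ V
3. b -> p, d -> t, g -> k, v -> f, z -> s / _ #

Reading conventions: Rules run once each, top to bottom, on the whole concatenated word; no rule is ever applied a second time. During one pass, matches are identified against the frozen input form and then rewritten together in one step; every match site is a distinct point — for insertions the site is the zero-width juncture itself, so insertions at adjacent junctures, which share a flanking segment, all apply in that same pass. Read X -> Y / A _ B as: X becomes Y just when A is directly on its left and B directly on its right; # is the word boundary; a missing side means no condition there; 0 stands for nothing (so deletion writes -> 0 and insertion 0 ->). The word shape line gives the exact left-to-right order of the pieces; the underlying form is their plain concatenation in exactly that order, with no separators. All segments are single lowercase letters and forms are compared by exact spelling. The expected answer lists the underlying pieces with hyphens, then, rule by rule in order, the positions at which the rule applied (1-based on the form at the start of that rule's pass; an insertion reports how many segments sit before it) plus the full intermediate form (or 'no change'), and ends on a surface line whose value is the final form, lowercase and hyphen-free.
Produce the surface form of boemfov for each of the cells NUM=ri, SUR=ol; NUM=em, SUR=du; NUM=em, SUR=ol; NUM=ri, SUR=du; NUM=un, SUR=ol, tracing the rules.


cell NUM=ri, SUR=ol:
underlying: boemfov-fg-fm
1. 0 -> i / C _ C #: inserts after position(s) 10: boemfovfgfim
2. f -> v, p -> b, s -> z / V _ V: no change
3. b -> p, d -> t, g -> k, v -> f, z -> s / _ #: no change
surface: boemfovfgfim

cell NUM=em, SUR=du:
underlying: boemfov-e-b
1. 0 -> i / C _ C #: no change
2. f -> v, p -> b, s -> z / V _ V: no change
3. b -> p, d -> t, g -> k, v -> f, z -> s / _ #: fires at position(s) 9: boemfovep
surface: boemfovep

cell NUM=em, SUR=ol:
underlying: boemfov-e-fm
1. 0 -> i / C _ C #: inserts after position(s) 9: boemfovefim
2. f -> v, p -> b, s -> z / V _ V: fires at position(s) 9: boemfovevim
3. b -> p, d -> t, g -> k, v -> f, z -> s / _ #: no change
surface: boemfovevim

cell NUM=ri, SUR=du:
underlying: boemfov-fg-b
1. 0 -> i / C _ C #: inserts after position(s) 9: boemfovfgib
2. f -> v, p -> b, s -> z / V _ V: no change
3. b -> p, d -> t, g -> k, v -> f, z -> s / _ #: fires at position(s) 11: boemfovfgip
surface: boemfovfgip

cell NUM=un, SUR=ol:
underlying: boemfov-pn-fm
1. 0 -> i / C _ C #: inserts after position(s) 10: boemfovpnfim
2. f -> v, p -> b, s -> z / V _ V: no change
3. b -> p, d -> t, g -> k, v -> f, z -> s / _ #: no change
surface: boemfovpnfim


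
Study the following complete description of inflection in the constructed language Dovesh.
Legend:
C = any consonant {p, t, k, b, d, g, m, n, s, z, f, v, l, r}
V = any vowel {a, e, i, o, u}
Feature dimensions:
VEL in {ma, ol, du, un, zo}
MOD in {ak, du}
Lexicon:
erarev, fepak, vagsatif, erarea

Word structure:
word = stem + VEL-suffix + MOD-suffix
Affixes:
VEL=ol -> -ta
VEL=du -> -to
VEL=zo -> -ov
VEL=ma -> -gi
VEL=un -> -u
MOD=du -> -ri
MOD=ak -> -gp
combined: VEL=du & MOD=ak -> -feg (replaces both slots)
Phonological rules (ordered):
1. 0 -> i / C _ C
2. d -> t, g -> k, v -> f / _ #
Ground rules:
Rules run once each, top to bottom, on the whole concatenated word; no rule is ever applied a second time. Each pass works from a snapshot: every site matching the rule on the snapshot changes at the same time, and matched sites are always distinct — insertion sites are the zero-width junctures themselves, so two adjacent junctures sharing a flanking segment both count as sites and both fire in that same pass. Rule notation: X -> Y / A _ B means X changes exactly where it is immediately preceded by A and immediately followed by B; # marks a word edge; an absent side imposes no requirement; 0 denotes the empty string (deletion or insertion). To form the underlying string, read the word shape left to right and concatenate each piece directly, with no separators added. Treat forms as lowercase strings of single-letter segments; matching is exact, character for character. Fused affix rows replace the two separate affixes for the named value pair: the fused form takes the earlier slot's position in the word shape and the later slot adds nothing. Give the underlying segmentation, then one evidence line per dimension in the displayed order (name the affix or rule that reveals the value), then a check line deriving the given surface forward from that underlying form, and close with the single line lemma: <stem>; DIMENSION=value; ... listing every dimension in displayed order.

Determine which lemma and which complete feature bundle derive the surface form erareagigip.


underlying: erarea-gi-gp
VEL=ma - signalled by the affix -gi
MOD=ak - signalled by the affix -gp
check: erareagigp -> erareagigip -> erareagigip
lemma: erarea; VEL=ma; MOD=ak


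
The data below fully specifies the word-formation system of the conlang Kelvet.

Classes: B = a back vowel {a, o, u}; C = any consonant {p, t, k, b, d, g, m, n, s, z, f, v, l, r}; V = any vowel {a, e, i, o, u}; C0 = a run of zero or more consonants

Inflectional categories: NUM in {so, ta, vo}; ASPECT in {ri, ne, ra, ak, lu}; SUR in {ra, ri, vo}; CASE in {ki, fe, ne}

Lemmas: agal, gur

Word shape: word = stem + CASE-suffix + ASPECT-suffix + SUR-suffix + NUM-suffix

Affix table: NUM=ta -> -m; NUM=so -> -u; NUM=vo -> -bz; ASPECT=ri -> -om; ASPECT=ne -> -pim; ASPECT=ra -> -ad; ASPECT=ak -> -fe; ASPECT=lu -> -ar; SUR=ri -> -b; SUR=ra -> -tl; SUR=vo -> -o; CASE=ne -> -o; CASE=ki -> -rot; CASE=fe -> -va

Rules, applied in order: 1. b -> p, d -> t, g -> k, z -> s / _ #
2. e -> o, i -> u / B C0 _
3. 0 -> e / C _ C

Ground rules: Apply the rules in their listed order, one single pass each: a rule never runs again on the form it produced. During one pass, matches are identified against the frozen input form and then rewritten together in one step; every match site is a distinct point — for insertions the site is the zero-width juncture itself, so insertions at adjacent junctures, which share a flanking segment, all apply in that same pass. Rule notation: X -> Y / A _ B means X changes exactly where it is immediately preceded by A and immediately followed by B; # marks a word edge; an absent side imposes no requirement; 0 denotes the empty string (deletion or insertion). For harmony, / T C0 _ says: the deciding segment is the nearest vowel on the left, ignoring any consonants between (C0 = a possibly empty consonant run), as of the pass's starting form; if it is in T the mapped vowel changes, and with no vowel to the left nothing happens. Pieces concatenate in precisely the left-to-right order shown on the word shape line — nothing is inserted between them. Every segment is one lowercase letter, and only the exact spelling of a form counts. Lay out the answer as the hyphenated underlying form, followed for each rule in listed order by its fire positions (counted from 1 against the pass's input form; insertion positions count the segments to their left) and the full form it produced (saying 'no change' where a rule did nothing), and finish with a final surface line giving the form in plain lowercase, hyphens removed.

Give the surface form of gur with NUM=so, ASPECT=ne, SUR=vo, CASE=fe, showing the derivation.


underlying: gur-va-pim-o-u
1. b -> p, d -> t, g -> k, z -> s / _ #: no change
2. e -> o, i -> u / B C0 _: fires at position(s) 7: gurvapumou
3. 0 -> e / C _ C: inserts after position(s) 3: gurevapumou
surface: gurevapumou


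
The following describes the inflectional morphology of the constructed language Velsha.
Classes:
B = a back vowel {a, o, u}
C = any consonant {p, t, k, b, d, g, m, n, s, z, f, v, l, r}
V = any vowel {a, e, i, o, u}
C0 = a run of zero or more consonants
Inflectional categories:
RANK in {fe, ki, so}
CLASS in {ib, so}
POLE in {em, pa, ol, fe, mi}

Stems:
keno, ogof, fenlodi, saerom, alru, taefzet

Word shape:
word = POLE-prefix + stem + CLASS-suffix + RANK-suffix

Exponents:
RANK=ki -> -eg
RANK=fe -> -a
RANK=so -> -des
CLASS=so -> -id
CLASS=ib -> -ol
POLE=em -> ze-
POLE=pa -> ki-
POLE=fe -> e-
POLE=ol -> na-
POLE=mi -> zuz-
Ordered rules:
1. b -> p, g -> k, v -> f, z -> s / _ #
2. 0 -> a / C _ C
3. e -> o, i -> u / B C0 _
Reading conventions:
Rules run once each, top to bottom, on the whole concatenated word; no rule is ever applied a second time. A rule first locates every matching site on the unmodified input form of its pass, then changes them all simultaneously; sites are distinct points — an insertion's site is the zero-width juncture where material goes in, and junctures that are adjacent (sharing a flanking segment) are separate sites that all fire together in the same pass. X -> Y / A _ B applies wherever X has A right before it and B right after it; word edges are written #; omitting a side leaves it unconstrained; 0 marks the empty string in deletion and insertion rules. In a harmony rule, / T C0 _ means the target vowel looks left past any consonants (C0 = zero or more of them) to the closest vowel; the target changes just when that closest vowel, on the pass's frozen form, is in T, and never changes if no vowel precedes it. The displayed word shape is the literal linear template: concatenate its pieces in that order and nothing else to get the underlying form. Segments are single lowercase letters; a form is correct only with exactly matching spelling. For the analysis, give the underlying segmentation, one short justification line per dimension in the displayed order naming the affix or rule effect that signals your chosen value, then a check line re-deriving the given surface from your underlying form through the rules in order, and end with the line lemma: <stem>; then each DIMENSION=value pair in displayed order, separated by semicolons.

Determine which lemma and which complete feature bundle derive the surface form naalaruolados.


underlying: na-alru-ol-des
RANK=so - signalled by the affix -des
CLASS=ib - signalled by the affix -ol
POLE=ol - signalled by the affix na-
check: naalruoldes -> naalruoldes -> naalaruolades -> naalaruolados
lemma: alru; RANK=so; CLASS=ib; POLE=ol


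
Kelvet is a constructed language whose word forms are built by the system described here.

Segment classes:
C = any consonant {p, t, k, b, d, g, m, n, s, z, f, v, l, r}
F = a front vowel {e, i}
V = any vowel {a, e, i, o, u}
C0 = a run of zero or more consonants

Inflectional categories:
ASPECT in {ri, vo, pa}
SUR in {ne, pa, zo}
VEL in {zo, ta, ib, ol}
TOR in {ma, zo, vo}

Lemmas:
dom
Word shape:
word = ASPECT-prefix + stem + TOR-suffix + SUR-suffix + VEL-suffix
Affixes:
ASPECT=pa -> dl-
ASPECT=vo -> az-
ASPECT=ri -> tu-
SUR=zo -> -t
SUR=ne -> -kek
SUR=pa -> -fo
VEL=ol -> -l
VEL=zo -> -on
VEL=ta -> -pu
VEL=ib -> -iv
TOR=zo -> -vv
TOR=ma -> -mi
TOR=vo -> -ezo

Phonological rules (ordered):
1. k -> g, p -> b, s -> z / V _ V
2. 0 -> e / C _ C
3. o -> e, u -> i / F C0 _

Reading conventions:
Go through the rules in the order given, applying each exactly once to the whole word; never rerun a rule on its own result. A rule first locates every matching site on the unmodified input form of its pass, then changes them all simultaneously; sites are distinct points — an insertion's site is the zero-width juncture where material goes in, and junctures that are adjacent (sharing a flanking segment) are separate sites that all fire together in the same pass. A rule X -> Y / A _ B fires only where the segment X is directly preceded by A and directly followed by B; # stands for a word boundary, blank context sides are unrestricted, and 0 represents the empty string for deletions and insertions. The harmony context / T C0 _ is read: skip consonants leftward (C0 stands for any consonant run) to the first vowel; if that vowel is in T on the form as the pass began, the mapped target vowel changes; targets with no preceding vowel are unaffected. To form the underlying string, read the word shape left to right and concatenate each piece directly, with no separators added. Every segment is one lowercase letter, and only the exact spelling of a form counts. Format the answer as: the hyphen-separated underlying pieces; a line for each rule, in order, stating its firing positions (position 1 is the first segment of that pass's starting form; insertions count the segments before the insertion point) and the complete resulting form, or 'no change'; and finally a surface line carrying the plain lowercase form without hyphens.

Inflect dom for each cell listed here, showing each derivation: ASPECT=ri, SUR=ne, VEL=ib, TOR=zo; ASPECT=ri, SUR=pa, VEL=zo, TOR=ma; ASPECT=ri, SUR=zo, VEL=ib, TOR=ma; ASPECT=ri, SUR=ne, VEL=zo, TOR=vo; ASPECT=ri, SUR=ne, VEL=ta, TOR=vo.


cell ASPECT=ri, SUR=ne, VEL=ib, TOR=zo:
underlying: tu-dom-vv-kek-iv
1. k -> g, p -> b, s -> z / V _ V: fires at position(s) 10: tudomvvkegiv
2. 0 -> e / C _ C: inserts after position(s) 5, 6, 7: tudomevevekegiv
3. o -> e, u -> i / F C0 _: no change
surface: tudomevevekegiv

cell ASPECT=ri, SUR=pa, VEL=zo, TOR=ma:
underlying: tu-dom-mi-fo-on
1. k -> g, p -> b, s -> z / V _ V: no change
2. 0 -> e / C _ C: inserts after position(s) 5: tudomemifoon
3. o -> e, u -> i / F C0 _: fires at position(s) 10: tudomemifeon
surface: tudomemifeon

cell ASPECT=ri, SUR=zo, VEL=ib, TOR=ma:
underlying: tu-dom-mi-t-iv
1. k -> g, p -> b, s -> z / V _ V: no change
2. 0 -> e / C _ C: inserts after position(s) 5: tudomemitiv
3. o -> e, u -> i / F C0 _: no change
surface: tudomemitiv

cell ASPECT=ri, SUR=ne, VEL=zo, TOR=vo:
underlying: tu-dom-ezo-kek-on
1. k -> g, p -> b, s -> z / V _ V: fires at position(s) 9, 11: tudomezogegon
2. 0 -> e / C _ C: no change
3. o -> e, u -> i / F C0 _: fires at position(s) 8, 12: tudomezegegen
surface: tudomezegegen

cell ASPECT=ri, SUR=ne, VEL=ta, TOR=vo:
underlying: tu-dom-ezo-kek-pu
1. k -> g, p -> b, s -> z / V _ V: fires at position(s) 9: tudomezogekpu
2. 0 -> e / C _ C: inserts after position(s) 11: tudomezogekepu
3. o -> e, u -> i / F C0 _: fires at position(s) 8, 14: tudomezegekepi
surface: tudomezegekepi


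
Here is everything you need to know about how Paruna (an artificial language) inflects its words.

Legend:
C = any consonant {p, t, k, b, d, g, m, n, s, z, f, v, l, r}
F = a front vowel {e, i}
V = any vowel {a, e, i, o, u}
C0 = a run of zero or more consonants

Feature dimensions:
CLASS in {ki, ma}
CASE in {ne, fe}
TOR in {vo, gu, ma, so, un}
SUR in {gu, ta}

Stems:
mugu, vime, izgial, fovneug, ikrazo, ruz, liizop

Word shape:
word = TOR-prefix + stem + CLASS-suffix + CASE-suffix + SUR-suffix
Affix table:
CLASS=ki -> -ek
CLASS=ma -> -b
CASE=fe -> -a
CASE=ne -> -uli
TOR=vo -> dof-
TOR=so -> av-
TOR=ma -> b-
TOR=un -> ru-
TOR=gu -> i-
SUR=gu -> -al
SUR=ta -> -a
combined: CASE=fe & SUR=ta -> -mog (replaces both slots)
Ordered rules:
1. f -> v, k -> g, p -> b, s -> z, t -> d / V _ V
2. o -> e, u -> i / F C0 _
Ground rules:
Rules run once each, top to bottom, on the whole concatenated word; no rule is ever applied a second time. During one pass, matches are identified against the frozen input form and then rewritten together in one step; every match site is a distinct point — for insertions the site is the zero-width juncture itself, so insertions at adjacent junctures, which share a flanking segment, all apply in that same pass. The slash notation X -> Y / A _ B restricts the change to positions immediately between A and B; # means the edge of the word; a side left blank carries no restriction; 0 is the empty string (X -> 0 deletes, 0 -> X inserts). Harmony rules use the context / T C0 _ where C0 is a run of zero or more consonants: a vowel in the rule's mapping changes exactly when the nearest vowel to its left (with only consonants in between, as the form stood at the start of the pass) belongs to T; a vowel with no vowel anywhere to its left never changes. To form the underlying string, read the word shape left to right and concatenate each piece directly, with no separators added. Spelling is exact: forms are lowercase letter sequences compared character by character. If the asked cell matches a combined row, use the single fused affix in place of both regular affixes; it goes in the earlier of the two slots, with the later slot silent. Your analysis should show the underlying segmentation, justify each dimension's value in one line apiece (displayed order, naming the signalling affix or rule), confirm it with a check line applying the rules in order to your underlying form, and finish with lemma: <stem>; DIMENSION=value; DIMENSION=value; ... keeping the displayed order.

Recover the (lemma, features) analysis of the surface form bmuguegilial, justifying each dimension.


underlying: b-mugu-ek-uli-al
CLASS=ki - signalled by the affix -ek
CASE=ne - signalled by the affix -uli
TOR=ma - signalled by the affix b-
SUR=gu - signalled by the affix -al
check: bmuguekulial -> bmuguegulial -> bmuguegilial
lemma: mugu; CLASS=ki; CASE=ne; TOR=ma; SUR=gu


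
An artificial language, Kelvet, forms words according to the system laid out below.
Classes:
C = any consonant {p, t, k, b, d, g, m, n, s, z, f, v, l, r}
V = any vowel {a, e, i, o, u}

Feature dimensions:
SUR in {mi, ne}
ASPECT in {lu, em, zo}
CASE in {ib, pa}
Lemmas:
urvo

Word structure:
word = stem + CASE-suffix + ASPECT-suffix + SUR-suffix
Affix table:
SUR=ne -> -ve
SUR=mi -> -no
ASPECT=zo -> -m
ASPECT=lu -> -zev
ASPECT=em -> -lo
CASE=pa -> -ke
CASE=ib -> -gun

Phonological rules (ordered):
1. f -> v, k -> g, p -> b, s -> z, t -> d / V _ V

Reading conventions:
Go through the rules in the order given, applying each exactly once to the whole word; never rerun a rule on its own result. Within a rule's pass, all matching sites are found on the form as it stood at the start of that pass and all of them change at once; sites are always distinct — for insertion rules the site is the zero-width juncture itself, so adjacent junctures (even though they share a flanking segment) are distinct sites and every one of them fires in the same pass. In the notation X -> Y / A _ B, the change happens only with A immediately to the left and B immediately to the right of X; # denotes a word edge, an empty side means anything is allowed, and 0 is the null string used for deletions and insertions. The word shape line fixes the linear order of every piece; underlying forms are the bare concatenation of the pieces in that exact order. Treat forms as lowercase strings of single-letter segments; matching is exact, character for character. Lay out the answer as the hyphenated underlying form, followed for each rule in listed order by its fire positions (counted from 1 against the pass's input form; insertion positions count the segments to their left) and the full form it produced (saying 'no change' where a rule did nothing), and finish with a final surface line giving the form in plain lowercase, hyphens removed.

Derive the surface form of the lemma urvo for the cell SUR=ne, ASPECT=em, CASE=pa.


underlying: urvo-ke-lo-ve
1. f -> v, k -> g, p -> b, s -> z, t -> d / V _ V: fires at position(s) 5: urvogelove
surface: urvogelove


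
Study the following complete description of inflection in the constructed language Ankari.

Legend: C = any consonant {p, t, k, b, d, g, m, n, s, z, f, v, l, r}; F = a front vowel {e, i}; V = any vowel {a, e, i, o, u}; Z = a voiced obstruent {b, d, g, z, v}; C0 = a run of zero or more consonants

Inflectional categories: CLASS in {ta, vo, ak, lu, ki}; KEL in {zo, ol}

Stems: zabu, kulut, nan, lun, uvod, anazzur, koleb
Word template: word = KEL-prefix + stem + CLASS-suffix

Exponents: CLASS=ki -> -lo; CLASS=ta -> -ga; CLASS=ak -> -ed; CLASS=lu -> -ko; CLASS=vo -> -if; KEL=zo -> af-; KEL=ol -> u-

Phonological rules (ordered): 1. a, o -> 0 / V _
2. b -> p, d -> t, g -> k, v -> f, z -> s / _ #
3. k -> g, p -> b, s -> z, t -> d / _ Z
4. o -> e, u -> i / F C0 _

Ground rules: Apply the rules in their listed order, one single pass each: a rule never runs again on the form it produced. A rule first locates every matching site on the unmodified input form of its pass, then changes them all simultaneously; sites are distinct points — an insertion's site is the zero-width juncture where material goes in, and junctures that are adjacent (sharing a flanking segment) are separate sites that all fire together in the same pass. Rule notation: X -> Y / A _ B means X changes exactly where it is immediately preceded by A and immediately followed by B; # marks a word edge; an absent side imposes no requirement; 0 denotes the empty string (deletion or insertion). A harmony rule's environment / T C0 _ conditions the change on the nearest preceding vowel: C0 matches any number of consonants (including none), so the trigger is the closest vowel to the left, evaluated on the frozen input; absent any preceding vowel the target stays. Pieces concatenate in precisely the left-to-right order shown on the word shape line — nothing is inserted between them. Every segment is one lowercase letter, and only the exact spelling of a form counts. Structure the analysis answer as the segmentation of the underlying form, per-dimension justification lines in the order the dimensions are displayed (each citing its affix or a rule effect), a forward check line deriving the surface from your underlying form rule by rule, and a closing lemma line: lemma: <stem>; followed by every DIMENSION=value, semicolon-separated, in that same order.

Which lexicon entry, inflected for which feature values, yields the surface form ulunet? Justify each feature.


underlying: u-lun-ed
CLASS=ak - signalled by the affix -ed
KEL=ol - signalled by the affix u-
check: uluned -> uluned -> ulunet -> ulunet -> ulunet
lemma: lun; CLASS=ak; KEL=ol
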